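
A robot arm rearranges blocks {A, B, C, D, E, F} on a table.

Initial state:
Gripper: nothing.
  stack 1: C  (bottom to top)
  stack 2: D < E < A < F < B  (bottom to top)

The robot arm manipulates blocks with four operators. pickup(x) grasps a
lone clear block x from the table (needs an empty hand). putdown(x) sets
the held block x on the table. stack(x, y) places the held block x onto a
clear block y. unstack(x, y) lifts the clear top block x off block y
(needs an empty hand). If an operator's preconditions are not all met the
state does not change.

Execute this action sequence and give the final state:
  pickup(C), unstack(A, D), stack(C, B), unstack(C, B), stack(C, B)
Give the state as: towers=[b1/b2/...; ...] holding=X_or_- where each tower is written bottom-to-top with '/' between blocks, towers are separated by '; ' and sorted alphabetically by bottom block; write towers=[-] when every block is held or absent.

towers=[D/E/A/F/B/C] holding=-

step 1 (pickup(C)): towers=[D/E/A/F/B] holding=C
step 2 (unstack(A, D)) [no-op]: towers=[D/E/A/F/B] holding=C
step 3 (stack(C, B)): towers=[D/E/A/F/B/C] holding=-
step 4 (unstack(C, B)): towers=[D/E/A/F/B] holding=C
step 5 (stack(C, B)): towers=[D/E/A/F/B/C] holding=-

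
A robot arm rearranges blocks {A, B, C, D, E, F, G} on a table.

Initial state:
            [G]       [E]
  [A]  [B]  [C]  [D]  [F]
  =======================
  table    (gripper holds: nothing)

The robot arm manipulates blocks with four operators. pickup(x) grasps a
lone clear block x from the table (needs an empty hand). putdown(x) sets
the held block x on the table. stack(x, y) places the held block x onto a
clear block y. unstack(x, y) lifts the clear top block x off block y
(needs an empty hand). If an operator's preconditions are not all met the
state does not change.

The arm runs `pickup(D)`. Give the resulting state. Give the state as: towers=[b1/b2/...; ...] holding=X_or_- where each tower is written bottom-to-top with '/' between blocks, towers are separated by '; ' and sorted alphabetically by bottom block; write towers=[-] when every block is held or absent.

before: towers=[A; B; C/G; D; F/E] holding=-
pre[pickup(D)]: clear(D) yes, ontable(D) yes, handempty yes
all met → apply pickup(D)
after:  towers=[A; B; C/G; F/E] holding=D

towers=[A; B; C/G; F/E] holding=D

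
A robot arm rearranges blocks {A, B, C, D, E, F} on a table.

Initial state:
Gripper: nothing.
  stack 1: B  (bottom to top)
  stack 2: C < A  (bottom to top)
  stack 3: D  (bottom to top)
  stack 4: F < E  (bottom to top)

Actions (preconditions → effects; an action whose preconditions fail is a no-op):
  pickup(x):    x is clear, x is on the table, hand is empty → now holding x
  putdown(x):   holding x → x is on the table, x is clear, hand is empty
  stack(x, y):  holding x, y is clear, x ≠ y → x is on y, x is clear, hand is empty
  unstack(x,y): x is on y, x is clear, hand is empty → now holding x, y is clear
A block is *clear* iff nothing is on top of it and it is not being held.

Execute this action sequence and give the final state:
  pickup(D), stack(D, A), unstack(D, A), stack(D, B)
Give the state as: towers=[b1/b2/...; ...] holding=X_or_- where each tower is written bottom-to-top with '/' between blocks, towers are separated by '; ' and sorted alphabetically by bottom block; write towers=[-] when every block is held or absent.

step 1 (pickup(D)): towers=[B; C/A; F/E] holding=D
step 2 (stack(D, A)): towers=[B; C/A/D; F/E] holding=-
step 3 (unstack(D, A)): towers=[B; C/A; F/E] holding=D
step 4 (stack(D, B)): towers=[B/D; C/A; F/E] holding=-

towers=[B/D; C/A; F/E] holding=-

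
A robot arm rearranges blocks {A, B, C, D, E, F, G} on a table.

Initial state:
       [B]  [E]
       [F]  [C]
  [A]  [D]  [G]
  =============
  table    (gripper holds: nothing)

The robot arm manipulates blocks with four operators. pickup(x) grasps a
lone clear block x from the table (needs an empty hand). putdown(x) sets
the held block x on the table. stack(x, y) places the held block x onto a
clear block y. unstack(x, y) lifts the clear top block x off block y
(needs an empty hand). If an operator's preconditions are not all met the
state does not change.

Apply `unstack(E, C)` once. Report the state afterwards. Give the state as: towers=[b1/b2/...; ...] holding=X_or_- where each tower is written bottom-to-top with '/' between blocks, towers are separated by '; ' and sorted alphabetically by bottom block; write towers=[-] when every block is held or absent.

towers=[A; D/F/B; G/C] holding=E

before: towers=[A; D/F/B; G/C/E] holding=-
pre[unstack(E, C)]: on(E,C) ✓, clear(E) ✓, handempty ✓
all met → apply unstack(E, C)
after:  towers=[A; D/F/B; G/C] holding=E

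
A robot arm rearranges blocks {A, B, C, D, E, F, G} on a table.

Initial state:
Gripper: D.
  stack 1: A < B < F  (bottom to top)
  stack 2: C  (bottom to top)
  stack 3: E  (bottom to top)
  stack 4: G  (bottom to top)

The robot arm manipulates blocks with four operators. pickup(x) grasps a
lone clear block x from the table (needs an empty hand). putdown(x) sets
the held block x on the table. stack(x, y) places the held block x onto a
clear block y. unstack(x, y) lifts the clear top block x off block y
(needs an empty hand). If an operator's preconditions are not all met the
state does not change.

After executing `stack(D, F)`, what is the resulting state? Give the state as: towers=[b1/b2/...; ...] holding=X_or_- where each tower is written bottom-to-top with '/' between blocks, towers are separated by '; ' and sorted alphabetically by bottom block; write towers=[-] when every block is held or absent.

towers=[A/B/F/D; C; E; G] holding=-

before: towers=[A/B/F; C; E; G] holding=D
pre[stack(D, F)]: holding(D) ok, clear(F) ok, D≠F ok
all met → apply stack(D, F)
after:  towers=[A/B/F/D; C; E; G] holding=-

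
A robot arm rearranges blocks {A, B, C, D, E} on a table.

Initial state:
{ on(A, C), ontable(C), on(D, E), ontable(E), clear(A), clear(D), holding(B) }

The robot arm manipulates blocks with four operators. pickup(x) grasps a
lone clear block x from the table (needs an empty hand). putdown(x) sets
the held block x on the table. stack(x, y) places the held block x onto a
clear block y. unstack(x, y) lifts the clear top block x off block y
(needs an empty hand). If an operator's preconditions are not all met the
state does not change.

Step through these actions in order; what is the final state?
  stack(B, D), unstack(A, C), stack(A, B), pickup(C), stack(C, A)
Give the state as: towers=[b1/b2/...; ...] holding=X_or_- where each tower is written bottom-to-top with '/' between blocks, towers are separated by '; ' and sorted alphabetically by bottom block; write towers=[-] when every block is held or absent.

step 1 (stack(B, D)): towers=[C/A; E/D/B] holding=-
step 2 (unstack(A, C)): towers=[C; E/D/B] holding=A
step 3 (stack(A, B)): towers=[C; E/D/B/A] holding=-
step 4 (pickup(C)): towers=[E/D/B/A] holding=C
step 5 (stack(C, A)): towers=[E/D/B/A/C] holding=-

towers=[E/D/B/A/C] holding=-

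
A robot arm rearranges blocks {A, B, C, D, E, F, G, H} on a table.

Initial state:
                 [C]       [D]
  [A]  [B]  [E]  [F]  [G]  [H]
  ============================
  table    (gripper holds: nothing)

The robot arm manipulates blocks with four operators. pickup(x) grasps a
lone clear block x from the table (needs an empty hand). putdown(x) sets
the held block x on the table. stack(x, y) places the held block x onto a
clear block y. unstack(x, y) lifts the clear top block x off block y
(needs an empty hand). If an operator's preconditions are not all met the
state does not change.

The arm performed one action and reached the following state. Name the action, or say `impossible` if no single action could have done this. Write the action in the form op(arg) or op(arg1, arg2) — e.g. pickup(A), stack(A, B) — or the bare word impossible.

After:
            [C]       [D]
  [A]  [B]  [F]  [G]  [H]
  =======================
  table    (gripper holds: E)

target: towers=[A; B; F/C; G; H/D] holding=E
         pickup(G) → towers=[A; B; E; F/C; H/D] holding=G
         pickup(A) → towers=[B; E; F/C; G; H/D] holding=A
         pickup(E) → towers=[A; B; F/C; G; H/D] holding=E  ← match
         pickup(B) → towers=[A; E; F/C; G; H/D] holding=B
     unstack(D, H) → towers=[A; B; E; F/C; G; H] holding=D
     unstack(C, F) → towers=[A; B; E; F; G; H/D] holding=C

pickup(E)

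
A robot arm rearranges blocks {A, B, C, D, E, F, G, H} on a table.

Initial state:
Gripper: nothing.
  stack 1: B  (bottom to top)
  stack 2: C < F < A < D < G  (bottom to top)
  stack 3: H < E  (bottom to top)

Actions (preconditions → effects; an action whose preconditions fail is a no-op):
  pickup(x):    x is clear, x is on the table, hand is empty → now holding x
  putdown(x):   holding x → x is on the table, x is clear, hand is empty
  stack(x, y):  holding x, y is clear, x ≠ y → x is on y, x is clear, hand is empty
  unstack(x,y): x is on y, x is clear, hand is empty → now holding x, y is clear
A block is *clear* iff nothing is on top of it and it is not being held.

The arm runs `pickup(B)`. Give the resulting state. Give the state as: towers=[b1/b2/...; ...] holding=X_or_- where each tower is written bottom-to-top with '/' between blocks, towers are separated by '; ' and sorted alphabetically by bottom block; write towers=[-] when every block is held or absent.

before: towers=[B; C/F/A/D/G; H/E] holding=-
pre[pickup(B)]: clear(B) ok, ontable(B) ok, handempty ok
all met → apply pickup(B)
after:  towers=[C/F/A/D/G; H/E] holding=B

towers=[C/F/A/D/G; H/E] holding=B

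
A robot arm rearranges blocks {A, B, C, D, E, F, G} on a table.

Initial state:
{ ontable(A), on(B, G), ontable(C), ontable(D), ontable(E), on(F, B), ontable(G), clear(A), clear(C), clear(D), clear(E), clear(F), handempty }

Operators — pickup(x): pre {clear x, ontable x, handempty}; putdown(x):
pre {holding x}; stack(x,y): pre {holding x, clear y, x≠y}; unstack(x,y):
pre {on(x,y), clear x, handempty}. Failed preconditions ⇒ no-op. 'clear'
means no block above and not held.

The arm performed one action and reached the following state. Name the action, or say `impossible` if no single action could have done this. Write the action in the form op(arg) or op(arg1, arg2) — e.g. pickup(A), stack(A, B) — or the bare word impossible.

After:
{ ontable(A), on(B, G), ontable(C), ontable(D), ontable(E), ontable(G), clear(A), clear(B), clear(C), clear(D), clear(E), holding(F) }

target: towers=[A; C; D; E; G/B] holding=F
     unstack(F, B) → towers=[A; C; D; E; G/B] holding=F  ← match
         pickup(D) → towers=[A; C; E; G/B/F] holding=D
         pickup(A) → towers=[C; D; E; G/B/F] holding=A
         pickup(E) → towers=[A; C; D; G/B/F] holding=E
         pickup(C) → towers=[A; D; E; G/B/F] holding=C

unstack(F, B)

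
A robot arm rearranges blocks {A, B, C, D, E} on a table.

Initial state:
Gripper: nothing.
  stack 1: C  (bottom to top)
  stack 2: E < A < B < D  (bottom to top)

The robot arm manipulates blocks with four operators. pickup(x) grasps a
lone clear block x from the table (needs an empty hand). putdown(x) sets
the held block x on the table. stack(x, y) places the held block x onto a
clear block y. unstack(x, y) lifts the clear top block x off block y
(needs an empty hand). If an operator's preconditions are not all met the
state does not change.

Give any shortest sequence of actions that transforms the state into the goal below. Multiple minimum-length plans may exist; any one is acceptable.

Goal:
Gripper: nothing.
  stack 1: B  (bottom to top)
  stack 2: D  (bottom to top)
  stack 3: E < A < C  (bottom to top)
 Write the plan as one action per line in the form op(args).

unstack(D, B)
putdown(D)
unstack(B, A)
putdown(B)
pickup(C)
stack(C, A)

step 1 (unstack(D, B)): towers=[C; E/A/B] holding=D
step 2 (putdown(D)): towers=[C; D; E/A/B] holding=-
step 3 (unstack(B, A)): towers=[C; D; E/A] holding=B
step 4 (putdown(B)): towers=[B; C; D; E/A] holding=-
step 5 (pickup(C)): towers=[B; D; E/A] holding=C
step 6 (stack(C, A)): towers=[B; D; E/A/C] holding=-
goal check: towers=[B; D; E/A/C] holding=- — reached (length 6, optimal by BFS)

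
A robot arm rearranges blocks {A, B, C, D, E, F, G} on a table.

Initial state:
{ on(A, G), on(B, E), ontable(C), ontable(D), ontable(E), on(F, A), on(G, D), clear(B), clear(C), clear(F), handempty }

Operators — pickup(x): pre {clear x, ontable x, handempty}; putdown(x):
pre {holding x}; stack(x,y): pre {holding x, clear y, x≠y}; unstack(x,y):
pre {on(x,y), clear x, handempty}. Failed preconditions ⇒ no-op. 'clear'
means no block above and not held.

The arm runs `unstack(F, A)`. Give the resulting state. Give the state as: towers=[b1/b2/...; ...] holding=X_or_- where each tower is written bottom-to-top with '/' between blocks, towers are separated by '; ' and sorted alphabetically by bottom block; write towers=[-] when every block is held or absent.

before: towers=[C; D/G/A/F; E/B] holding=-
pre[unstack(F, A)]: on(F,A) ok, clear(F) ok, handempty ok
all met → apply unstack(F, A)
after:  towers=[C; D/G/A; E/B] holding=F

towers=[C; D/G/A; E/B] holding=F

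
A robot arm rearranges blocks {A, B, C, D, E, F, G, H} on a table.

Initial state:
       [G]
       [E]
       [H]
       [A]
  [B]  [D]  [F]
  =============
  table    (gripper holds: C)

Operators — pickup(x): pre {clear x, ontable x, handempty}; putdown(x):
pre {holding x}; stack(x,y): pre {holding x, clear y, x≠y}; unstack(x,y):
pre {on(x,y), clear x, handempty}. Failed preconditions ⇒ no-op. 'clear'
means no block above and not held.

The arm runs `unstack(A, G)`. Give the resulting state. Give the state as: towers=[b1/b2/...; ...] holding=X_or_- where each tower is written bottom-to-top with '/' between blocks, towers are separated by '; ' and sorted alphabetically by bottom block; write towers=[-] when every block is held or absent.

before: towers=[B; D/A/H/E/G; F] holding=C
pre[unstack(A, G)]: on(A,G) ✗, clear(A) ✗, handempty ✗
on(A,G), clear(A), handempty unmet → unstack(A, G) is a no-op
after:  towers=[B; D/A/H/E/G; F] holding=C

towers=[B; D/A/H/E/G; F] holding=C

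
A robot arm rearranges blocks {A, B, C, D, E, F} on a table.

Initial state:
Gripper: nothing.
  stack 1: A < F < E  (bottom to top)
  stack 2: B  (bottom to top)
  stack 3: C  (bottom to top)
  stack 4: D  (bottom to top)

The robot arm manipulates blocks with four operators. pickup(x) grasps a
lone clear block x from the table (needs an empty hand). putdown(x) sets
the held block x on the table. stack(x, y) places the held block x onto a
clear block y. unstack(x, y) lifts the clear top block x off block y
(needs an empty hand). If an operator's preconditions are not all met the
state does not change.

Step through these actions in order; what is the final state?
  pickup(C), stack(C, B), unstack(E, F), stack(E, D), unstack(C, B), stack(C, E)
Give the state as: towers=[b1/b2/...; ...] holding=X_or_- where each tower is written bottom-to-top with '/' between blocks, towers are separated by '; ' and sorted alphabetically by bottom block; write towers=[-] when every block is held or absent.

towers=[A/F; B; D/E/C] holding=-

step 1 (pickup(C)): towers=[A/F/E; B; D] holding=C
step 2 (stack(C, B)): towers=[A/F/E; B/C; D] holding=-
step 3 (unstack(E, F)): towers=[A/F; B/C; D] holding=E
step 4 (stack(E, D)): towers=[A/F; B/C; D/E] holding=-
step 5 (unstack(C, B)): towers=[A/F; B; D/E] holding=C
step 6 (stack(C, E)): towers=[A/F; B; D/E/C] holding=-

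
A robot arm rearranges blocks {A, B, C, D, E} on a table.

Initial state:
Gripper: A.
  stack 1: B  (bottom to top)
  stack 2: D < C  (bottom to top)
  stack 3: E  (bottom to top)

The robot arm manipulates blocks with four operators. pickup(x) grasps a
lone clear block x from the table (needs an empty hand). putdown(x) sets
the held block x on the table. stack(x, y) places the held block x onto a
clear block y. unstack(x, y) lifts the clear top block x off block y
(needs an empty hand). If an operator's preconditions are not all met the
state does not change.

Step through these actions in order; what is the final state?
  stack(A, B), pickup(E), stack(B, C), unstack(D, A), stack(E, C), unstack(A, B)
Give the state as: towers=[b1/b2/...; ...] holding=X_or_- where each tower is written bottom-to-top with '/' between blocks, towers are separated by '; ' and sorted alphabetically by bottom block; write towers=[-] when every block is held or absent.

step 1 (stack(A, B)): towers=[B/A; D/C; E] holding=-
step 2 (pickup(E)): towers=[B/A; D/C] holding=E
step 3 (stack(B, C)) [no-op]: towers=[B/A; D/C] holding=E
step 4 (unstack(D, A)) [no-op]: towers=[B/A; D/C] holding=E
step 5 (stack(E, C)): towers=[B/A; D/C/E] holding=-
step 6 (unstack(A, B)): towers=[B; D/C/E] holding=A

towers=[B; D/C/E] holding=A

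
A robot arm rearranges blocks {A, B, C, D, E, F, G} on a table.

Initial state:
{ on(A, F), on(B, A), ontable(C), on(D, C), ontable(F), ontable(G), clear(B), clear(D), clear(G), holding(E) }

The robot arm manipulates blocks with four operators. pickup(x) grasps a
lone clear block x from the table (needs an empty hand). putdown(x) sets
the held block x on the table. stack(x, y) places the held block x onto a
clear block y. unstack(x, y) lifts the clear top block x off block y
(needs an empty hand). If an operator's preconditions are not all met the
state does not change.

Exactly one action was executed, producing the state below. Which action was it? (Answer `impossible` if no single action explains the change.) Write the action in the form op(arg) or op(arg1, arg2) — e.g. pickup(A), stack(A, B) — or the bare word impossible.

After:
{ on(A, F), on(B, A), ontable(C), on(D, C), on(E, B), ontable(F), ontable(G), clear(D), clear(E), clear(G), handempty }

target: towers=[C/D; F/A/B/E; G] holding=-
        putdown(E) → towers=[C/D; E; F/A/B; G] holding=-
       stack(E, B) → towers=[C/D; F/A/B/E; G] holding=-  ← match
       stack(E, G) → towers=[C/D; F/A/B; G/E] holding=-
       stack(E, D) → towers=[C/D/E; F/A/B; G] holding=-

stack(E, B)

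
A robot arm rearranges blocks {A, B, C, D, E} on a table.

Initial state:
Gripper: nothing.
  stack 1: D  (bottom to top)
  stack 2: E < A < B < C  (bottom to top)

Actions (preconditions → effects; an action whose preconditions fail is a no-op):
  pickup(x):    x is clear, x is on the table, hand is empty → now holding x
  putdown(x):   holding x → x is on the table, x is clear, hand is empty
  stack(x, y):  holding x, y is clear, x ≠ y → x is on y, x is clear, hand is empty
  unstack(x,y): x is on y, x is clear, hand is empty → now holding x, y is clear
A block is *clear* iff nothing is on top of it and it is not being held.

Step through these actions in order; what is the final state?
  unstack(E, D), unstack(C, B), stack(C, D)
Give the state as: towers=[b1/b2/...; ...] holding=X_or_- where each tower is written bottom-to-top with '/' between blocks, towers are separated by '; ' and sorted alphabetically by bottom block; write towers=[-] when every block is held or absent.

step 1 (unstack(E, D)) [no-op]: towers=[D; E/A/B/C] holding=-
step 2 (unstack(C, B)): towers=[D; E/A/B] holding=C
step 3 (stack(C, D)): towers=[D/C; E/A/B] holding=-

towers=[D/C; E/A/B] holding=-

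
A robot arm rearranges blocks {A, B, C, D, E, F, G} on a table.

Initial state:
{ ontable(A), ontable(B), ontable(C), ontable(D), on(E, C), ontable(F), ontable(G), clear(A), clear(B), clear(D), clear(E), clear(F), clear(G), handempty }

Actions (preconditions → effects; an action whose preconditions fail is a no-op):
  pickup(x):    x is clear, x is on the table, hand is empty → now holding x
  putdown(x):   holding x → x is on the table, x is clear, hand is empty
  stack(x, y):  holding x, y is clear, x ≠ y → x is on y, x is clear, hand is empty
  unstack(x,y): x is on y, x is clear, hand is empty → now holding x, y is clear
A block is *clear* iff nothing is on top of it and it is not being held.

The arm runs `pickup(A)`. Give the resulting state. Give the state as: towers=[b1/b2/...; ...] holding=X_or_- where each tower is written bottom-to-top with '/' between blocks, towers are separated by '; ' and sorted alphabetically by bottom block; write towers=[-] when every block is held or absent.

before: towers=[A; B; C/E; D; F; G] holding=-
pre[pickup(A)]: clear(A) yes, ontable(A) yes, handempty yes
all met → apply pickup(A)
after:  towers=[B; C/E; D; F; G] holding=A

towers=[B; C/E; D; F; G] holding=A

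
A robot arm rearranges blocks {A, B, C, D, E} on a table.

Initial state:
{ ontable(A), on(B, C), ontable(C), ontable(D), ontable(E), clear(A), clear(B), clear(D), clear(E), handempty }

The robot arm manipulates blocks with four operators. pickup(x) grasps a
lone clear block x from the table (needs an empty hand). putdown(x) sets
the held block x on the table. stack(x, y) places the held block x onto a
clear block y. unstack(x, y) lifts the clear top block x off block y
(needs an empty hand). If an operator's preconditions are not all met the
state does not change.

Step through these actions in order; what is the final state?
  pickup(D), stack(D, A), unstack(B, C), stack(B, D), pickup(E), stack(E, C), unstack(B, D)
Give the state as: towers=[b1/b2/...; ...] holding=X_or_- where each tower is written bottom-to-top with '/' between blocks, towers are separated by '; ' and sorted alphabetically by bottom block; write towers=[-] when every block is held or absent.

towers=[A/D; C/E] holding=B

step 1 (pickup(D)): towers=[A; C/B; E] holding=D
step 2 (stack(D, A)): towers=[A/D; C/B; E] holding=-
step 3 (unstack(B, C)): towers=[A/D; C; E] holding=B
step 4 (stack(B, D)): towers=[A/D/B; C; E] holding=-
step 5 (pickup(E)): towers=[A/D/B; C] holding=E
step 6 (stack(E, C)): towers=[A/D/B; C/E] holding=-
step 7 (unstack(B, D)): towers=[A/D; C/E] holding=B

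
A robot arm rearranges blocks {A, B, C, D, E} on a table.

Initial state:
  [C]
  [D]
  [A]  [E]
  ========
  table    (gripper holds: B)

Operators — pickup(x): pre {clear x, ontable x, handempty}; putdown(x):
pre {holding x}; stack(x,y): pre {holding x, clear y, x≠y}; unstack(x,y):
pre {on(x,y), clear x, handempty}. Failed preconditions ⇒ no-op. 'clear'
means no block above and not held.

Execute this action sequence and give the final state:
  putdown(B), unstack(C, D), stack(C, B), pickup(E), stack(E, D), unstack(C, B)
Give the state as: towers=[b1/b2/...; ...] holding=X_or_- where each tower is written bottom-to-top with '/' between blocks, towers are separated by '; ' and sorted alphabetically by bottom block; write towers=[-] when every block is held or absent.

step 1 (putdown(B)): towers=[A/D/C; B; E] holding=-
step 2 (unstack(C, D)): towers=[A/D; B; E] holding=C
step 3 (stack(C, B)): towers=[A/D; B/C; E] holding=-
step 4 (pickup(E)): towers=[A/D; B/C] holding=E
step 5 (stack(E, D)): towers=[A/D/E; B/C] holding=-
step 6 (unstack(C, B)): towers=[A/D/E; B] holding=C

towers=[A/D/E; B] holding=C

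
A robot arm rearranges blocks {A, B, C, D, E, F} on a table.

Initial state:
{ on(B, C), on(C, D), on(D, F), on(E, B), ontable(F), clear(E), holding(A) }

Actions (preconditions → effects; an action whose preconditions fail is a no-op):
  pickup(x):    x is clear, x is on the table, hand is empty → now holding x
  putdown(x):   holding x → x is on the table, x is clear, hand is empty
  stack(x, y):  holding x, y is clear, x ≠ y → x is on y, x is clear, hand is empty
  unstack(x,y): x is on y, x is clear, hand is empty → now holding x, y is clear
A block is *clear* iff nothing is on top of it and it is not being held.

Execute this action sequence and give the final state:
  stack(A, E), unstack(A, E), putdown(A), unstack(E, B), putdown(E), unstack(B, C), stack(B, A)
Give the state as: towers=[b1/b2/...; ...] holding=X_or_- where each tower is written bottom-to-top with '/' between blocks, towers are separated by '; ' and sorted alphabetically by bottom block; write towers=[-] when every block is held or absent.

towers=[A/B; E; F/D/C] holding=-

step 1 (stack(A, E)): towers=[F/D/C/B/E/A] holding=-
step 2 (unstack(A, E)): towers=[F/D/C/B/E] holding=A
step 3 (putdown(A)): towers=[A; F/D/C/B/E] holding=-
step 4 (unstack(E, B)): towers=[A; F/D/C/B] holding=E
step 5 (putdown(E)): towers=[A; E; F/D/C/B] holding=-
step 6 (unstack(B, C)): towers=[A; E; F/D/C] holding=B
step 7 (stack(B, A)): towers=[A/B; E; F/D/C] holding=-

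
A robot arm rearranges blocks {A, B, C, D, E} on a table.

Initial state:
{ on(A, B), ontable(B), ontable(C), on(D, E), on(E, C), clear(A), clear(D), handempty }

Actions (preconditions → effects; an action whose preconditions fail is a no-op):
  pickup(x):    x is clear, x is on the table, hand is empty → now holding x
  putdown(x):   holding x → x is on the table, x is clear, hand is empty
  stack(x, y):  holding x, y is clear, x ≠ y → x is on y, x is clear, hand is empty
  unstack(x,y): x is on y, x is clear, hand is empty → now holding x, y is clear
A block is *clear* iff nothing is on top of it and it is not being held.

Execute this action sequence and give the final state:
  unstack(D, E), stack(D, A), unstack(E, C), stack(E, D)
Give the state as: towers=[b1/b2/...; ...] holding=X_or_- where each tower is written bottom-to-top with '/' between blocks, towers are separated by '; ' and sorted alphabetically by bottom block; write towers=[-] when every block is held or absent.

towers=[B/A/D/E; C] holding=-

step 1 (unstack(D, E)): towers=[B/A; C/E] holding=D
step 2 (stack(D, A)): towers=[B/A/D; C/E] holding=-
step 3 (unstack(E, C)): towers=[B/A/D; C] holding=E
step 4 (stack(E, D)): towers=[B/A/D/E; C] holding=-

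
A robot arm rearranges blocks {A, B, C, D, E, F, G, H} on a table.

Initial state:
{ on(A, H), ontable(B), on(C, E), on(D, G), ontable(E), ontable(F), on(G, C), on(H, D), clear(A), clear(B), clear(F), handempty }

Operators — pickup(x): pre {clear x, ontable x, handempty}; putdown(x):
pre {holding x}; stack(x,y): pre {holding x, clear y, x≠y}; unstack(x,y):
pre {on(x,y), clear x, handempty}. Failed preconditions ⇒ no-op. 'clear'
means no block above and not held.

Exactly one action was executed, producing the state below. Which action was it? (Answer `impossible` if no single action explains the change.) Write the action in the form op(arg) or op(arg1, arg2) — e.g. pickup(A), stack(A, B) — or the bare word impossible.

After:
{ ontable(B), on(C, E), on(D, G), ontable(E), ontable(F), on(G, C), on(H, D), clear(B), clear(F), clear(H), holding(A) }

unstack(A, H)

target: towers=[B; E/C/G/D/H; F] holding=A
     unstack(A, H) → towers=[B; E/C/G/D/H; F] holding=A  ← match
         pickup(B) → towers=[E/C/G/D/H/A; F] holding=B
         pickup(F) → towers=[B; E/C/G/D/H/A] holding=F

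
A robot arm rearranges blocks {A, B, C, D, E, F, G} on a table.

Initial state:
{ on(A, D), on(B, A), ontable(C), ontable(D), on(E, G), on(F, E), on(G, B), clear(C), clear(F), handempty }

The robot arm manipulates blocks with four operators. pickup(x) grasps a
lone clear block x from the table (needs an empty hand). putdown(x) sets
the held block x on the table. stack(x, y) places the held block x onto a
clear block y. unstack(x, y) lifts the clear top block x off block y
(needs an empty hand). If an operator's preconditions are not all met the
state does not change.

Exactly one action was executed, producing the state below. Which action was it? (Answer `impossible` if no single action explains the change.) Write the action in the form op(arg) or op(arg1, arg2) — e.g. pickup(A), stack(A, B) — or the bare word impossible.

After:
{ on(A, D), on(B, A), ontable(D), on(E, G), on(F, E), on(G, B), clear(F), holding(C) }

pickup(C)

target: towers=[D/A/B/G/E/F] holding=C
     unstack(F, E) → towers=[C; D/A/B/G/E] holding=F
         pickup(C) → towers=[D/A/B/G/E/F] holding=C  ← match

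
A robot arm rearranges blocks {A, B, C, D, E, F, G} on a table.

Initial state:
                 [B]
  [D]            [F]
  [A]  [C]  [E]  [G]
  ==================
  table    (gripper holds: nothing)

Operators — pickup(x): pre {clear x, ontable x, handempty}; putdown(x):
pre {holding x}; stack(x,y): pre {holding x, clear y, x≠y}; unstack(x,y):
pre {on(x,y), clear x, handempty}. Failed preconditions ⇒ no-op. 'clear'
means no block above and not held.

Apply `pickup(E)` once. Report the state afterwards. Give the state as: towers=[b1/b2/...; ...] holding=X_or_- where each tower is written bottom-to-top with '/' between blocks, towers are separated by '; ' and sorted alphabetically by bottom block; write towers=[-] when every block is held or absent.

towers=[A/D; C; G/F/B] holding=E

before: towers=[A/D; C; E; G/F/B] holding=-
pre[pickup(E)]: clear(E) ok, ontable(E) ok, handempty ok
all met → apply pickup(E)
after:  towers=[A/D; C; G/F/B] holding=E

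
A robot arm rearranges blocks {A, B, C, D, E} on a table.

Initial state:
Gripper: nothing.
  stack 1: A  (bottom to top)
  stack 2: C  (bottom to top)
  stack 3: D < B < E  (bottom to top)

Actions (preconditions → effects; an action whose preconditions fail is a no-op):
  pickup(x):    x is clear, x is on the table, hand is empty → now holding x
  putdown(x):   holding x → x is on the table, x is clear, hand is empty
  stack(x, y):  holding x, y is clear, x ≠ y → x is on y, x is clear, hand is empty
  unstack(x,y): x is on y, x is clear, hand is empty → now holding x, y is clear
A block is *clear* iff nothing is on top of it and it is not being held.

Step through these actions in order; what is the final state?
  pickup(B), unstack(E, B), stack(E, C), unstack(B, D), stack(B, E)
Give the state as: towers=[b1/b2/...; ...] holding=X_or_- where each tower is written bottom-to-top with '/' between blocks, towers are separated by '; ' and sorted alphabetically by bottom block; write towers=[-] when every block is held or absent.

step 1 (pickup(B)) [no-op]: towers=[A; C; D/B/E] holding=-
step 2 (unstack(E, B)): towers=[A; C; D/B] holding=E
step 3 (stack(E, C)): towers=[A; C/E; D/B] holding=-
step 4 (unstack(B, D)): towers=[A; C/E; D] holding=B
step 5 (stack(B, E)): towers=[A; C/E/B; D] holding=-

towers=[A; C/E/B; D] holding=-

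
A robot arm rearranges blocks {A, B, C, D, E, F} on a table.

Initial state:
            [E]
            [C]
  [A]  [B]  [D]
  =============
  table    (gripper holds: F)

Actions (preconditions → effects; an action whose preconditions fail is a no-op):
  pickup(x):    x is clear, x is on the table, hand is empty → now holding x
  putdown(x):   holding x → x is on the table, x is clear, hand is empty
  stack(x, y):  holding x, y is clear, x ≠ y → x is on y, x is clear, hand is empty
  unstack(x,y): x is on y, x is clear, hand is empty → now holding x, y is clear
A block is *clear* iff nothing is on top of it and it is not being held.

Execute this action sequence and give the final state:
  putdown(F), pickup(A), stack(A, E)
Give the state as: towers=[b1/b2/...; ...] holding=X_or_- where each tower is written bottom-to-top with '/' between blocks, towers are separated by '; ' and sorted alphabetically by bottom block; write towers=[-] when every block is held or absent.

step 1 (putdown(F)): towers=[A; B; D/C/E; F] holding=-
step 2 (pickup(A)): towers=[B; D/C/E; F] holding=A
step 3 (stack(A, E)): towers=[B; D/C/E/A; F] holding=-

towers=[B; D/C/E/A; F] holding=-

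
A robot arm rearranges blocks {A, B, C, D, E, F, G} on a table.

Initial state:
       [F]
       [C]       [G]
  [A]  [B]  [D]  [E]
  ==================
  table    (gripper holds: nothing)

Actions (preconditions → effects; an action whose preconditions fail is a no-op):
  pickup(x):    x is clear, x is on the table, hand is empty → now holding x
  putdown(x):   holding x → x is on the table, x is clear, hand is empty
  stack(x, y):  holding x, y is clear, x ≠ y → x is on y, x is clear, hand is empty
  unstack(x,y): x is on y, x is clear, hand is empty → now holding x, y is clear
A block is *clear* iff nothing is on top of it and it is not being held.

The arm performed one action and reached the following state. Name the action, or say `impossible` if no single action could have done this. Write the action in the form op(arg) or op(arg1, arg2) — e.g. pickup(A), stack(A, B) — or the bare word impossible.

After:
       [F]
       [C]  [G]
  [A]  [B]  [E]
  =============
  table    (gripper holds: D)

pickup(D)

target: towers=[A; B/C/F; E/G] holding=D
     unstack(F, C) → towers=[A; B/C; D; E/G] holding=F
     unstack(G, E) → towers=[A; B/C/F; D; E] holding=G
         pickup(D) → towers=[A; B/C/F; E/G] holding=D  ← match
         pickup(A) → towers=[B/C/F; D; E/G] holding=A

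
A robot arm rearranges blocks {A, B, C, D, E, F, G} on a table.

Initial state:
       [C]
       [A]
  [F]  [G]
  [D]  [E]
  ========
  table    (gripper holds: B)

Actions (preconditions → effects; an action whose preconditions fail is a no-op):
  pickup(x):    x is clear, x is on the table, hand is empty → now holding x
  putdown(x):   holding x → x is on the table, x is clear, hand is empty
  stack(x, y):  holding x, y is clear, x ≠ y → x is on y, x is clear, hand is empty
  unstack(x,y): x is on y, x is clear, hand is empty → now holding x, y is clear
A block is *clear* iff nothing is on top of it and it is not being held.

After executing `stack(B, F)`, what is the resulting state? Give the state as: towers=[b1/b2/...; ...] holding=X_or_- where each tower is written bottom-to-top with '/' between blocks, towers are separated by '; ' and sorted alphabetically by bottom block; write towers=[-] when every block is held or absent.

before: towers=[D/F; E/G/A/C] holding=B
pre[stack(B, F)]: holding(B) yes, clear(F) yes, B≠F yes
all met → apply stack(B, F)
after:  towers=[D/F/B; E/G/A/C] holding=-

towers=[D/F/B; E/G/A/C] holding=-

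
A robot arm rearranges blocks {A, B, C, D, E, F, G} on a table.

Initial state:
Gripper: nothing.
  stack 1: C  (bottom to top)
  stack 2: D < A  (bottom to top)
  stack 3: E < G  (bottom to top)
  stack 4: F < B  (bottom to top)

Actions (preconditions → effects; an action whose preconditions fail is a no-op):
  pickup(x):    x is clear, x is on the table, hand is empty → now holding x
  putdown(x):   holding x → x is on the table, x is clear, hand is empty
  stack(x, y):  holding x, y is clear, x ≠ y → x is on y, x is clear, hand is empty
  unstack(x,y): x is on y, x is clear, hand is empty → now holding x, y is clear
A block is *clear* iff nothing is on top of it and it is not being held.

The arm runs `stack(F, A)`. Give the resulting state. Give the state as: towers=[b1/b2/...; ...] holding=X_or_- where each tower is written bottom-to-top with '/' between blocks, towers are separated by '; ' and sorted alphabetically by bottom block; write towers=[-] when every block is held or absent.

before: towers=[C; D/A; E/G; F/B] holding=-
pre[stack(F, A)]: holding(F) ✗, clear(A) ✓, F≠A ✓
holding(F) unmet → stack(F, A) is a no-op
after:  towers=[C; D/A; E/G; F/B] holding=-

towers=[C; D/A; E/G; F/B] holding=-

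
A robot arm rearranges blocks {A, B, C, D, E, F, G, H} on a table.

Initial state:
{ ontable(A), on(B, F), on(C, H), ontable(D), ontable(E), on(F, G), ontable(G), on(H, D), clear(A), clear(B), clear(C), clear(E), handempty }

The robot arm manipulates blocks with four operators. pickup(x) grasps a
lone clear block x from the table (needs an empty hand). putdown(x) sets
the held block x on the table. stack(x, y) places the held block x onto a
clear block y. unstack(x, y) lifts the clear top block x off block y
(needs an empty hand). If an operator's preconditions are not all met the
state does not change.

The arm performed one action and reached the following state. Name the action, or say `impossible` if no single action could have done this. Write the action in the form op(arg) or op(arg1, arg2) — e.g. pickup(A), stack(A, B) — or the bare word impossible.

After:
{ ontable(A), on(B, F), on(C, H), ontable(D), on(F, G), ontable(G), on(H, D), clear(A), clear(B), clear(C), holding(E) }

target: towers=[A; D/H/C; G/F/B] holding=E
         pickup(A) → towers=[D/H/C; E; G/F/B] holding=A
         pickup(E) → towers=[A; D/H/C; G/F/B] holding=E  ← match
     unstack(B, F) → towers=[A; D/H/C; E; G/F] holding=B
     unstack(C, H) → towers=[A; D/H; E; G/F/B] holding=C

pickup(E)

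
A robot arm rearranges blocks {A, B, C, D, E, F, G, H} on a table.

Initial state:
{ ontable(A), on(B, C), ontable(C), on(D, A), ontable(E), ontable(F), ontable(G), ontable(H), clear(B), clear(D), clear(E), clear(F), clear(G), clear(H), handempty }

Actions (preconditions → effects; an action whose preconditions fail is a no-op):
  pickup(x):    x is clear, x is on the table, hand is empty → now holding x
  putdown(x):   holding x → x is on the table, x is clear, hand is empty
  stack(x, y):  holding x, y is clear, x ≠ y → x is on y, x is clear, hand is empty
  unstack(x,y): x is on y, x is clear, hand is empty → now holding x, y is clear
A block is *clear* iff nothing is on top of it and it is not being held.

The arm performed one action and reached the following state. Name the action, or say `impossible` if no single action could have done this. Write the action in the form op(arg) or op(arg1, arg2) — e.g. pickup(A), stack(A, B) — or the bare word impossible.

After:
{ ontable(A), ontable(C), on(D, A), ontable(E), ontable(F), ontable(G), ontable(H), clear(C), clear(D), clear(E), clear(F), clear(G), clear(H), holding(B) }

target: towers=[A/D; C; E; F; G; H] holding=B
         pickup(G) → towers=[A/D; C/B; E; F; H] holding=G
         pickup(E) → towers=[A/D; C/B; F; G; H] holding=E
         pickup(H) → towers=[A/D; C/B; E; F; G] holding=H
     unstack(B, C) → towers=[A/D; C; E; F; G; H] holding=B  ← match
         pickup(F) → towers=[A/D; C/B; E; G; H] holding=F
     unstack(D, A) → towers=[A; C/B; E; F; G; H] holding=D

unstack(B, C)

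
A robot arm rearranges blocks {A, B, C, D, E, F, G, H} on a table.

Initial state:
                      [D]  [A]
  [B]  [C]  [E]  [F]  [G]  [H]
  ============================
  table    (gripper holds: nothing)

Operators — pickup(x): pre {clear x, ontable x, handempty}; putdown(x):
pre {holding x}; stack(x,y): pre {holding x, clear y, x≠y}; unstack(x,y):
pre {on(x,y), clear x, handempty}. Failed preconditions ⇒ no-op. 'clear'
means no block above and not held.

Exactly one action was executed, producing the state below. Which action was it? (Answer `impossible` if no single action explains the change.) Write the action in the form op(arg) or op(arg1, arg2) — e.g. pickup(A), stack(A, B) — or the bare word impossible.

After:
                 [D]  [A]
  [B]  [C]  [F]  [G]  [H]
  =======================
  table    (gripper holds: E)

pickup(E)

target: towers=[B; C; F; G/D; H/A] holding=E
     unstack(A, H) → towers=[B; C; E; F; G/D; H] holding=A
         pickup(E) → towers=[B; C; F; G/D; H/A] holding=E  ← match
         pickup(B) → towers=[C; E; F; G/D; H/A] holding=B
         pickup(F) → towers=[B; C; E; G/D; H/A] holding=F
     unstack(D, G) → towers=[B; C; E; F; G; H/A] holding=D
         pickup(C) → towers=[B; E; F; G/D; H/A] holding=C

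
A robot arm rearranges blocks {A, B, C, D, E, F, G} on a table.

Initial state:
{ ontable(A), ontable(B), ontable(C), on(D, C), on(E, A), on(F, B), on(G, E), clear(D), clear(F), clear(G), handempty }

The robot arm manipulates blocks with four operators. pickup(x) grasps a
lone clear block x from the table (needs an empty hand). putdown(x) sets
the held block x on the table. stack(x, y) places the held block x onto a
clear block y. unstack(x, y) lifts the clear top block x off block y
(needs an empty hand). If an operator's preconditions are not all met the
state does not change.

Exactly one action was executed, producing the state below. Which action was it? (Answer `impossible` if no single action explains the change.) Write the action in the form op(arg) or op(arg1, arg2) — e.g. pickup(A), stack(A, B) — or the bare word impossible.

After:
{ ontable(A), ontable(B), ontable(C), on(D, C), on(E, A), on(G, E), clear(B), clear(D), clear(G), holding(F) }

unstack(F, B)

target: towers=[A/E/G; B; C/D] holding=F
     unstack(F, B) → towers=[A/E/G; B; C/D] holding=F  ← match
     unstack(G, E) → towers=[A/E; B/F; C/D] holding=G
     unstack(D, C) → towers=[A/E/G; B/F; C] holding=D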